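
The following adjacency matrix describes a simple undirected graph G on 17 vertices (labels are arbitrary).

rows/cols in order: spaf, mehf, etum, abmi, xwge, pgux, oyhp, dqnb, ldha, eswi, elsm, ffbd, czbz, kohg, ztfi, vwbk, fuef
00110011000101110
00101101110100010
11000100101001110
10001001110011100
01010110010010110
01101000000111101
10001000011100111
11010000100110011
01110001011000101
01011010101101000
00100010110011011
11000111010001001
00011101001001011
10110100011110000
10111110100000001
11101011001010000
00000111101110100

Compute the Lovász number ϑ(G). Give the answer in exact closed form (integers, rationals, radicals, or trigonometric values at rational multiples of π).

sqrt(17)

deg(oyhp) = 8; N(oyhp) = {spaf, xwge, eswi, elsm, ffbd, ztfi, vwbk, fuef}.
Vertex pgux has 8 neighbors: mehf, etum, xwge, ffbd, czbz, kohg, ztfi, fuef.
Vertex etum has 8 neighbors: spaf, mehf, pgux, ldha, elsm, kohg, ztfi, vwbk.
Vertex mehf has 8 neighbors: etum, xwge, pgux, dqnb, ldha, eswi, ffbd, vwbk.
Every vertex has degree 8 (N=17); SR(17,8,3,4) — a Paley graph.
A has 3 distinct eigenvalues ≈ [8.0, 1.5616, -2.5616].
λ_max=8, λ_min=-sqrt(17)/2 - 1/2; ϑ = −17·λ_min/(λ_max−λ_min) = sqrt(17).
= 4.12311… (decimal).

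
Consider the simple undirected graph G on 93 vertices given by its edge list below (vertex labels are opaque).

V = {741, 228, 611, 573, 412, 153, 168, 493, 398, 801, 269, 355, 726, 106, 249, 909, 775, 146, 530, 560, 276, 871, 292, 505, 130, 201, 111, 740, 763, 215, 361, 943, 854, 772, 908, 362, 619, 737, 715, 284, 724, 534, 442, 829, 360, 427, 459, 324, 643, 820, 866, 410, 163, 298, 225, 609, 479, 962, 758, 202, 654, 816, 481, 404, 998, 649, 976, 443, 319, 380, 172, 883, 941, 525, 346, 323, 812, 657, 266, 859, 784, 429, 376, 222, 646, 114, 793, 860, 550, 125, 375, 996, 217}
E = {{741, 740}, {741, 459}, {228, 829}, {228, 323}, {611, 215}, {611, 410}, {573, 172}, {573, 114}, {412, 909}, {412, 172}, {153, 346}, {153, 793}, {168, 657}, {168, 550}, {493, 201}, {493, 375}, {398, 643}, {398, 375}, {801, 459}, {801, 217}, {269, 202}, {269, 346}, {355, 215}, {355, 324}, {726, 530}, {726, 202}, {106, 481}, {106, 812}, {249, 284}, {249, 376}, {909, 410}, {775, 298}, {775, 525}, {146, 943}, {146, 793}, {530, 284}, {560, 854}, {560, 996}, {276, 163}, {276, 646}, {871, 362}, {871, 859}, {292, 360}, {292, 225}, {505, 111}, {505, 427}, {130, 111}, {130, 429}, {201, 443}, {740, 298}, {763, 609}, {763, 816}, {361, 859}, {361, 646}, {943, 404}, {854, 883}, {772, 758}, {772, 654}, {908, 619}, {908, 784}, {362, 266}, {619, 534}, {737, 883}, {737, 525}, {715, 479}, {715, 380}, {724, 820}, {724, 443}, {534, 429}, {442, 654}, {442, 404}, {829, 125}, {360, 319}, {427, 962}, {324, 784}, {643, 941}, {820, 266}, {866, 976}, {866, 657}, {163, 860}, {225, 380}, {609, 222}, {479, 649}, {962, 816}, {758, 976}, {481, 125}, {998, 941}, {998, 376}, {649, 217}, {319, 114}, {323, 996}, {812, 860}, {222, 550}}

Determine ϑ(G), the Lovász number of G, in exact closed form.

93*cos(pi/93)/(cos(pi/93) + 1)

N(871) = {362, 859}, |N(871)| = 2.
Vertex 866 has 2 neighbors: 976, 657.
deg(909) = 2; N(909) = {412, 410}.
Vertex 943 has 2 neighbors: 146, 404.
93-vertex 2-regular graph: connected 2-regular on 93 ⇒ C_{93}.
Distinct eigenvalues (to 6 d.p.): [2.0, 1.995437, 1.98177, 1.95906, 1.927411, 1.886968, 1.837916, 1.780477, 1.714914, 1.641527, 1.56065, 1.472651, 1.377934, 1.276929, 1.170098, 1.057928, 0.940931, 0.819641, 0.694611, 0.566411, 0.435627, 0.302856, 0.168702, 0.033779, -0.101298, -0.235913, -0.369452, -0.501305, -0.630871, -0.757558, -0.880788, -1.0, -1.114649, -1.224212, -1.328189, -1.426106, -1.517516, -1.602002, -1.679179, -1.748693, -1.810229, -1.863505, -1.908279, -1.944345, -1.97154, -1.989739, -1.998859].
λ_max=2, λ_min=-2*cos(pi/93); ϑ = −93·λ_min/(λ_max−λ_min) = 93*cos(pi/93)/(cos(pi/93) + 1).
≈ 46.4867319 (to 7 d.p.).
Check 46 ≤ 93*cos(pi/93)/(cos(pi/93) + 1) ≤ 47: both strict.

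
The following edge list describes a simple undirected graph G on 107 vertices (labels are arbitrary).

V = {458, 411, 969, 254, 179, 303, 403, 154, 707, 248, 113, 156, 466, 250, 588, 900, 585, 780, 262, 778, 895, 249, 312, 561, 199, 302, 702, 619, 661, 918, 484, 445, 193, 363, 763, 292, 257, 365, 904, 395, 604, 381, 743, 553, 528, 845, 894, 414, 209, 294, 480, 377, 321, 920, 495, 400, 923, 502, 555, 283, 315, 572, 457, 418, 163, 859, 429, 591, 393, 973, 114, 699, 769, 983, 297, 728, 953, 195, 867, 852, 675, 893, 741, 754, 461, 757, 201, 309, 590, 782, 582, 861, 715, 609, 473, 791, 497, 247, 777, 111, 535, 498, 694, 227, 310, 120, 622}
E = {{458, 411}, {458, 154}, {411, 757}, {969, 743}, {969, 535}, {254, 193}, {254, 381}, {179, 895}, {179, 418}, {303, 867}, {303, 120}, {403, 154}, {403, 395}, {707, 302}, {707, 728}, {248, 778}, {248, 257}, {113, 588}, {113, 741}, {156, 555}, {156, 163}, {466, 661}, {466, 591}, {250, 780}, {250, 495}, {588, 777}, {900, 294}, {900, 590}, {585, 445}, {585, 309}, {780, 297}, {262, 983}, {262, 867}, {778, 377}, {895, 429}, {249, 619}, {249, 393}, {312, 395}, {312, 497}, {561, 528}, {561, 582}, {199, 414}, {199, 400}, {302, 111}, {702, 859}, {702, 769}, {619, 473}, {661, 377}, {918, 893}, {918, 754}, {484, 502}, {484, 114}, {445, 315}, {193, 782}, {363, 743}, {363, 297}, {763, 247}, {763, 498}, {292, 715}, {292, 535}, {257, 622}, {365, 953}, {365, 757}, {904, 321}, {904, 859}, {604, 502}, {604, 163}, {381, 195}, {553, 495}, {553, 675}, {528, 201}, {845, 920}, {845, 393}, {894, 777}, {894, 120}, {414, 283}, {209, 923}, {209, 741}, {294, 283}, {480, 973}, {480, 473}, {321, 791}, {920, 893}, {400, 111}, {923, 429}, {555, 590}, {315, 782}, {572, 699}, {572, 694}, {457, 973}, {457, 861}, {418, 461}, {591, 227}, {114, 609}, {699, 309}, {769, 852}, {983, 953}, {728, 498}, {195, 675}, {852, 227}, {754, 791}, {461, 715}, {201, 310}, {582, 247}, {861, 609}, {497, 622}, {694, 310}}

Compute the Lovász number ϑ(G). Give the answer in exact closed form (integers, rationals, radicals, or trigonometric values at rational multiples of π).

107*cos(pi/107)/(cos(pi/107) + 1)

Vertex 973 has 2 neighbors: 480, 457.
Vertex 248 has 2 neighbors: 778, 257.
N(782) = {193, 315}, |N(782)| = 2.
N(283) = {414, 294}, |N(283)| = 2.
deg(v) = 2 for all v (|V|=107); the odd cycle C_{107}.
Distinct eigenvalues (to 3 d.p.): [2.0, 1.997, 1.986, 1.969, 1.945, 1.914, 1.877, 1.833, 1.783, 1.727, 1.665, 1.597, 1.524, 1.445, 1.361, 1.273, 1.18, 1.084, 0.983, 0.879, 0.772, 0.663, 0.551, 0.437, 0.322, 0.205, 0.088, -0.029, -0.147, -0.263, -0.379, -0.494, -0.607, -0.718, -0.826, -0.931, -1.034, -1.132, -1.227, -1.318, -1.404, -1.485, -1.561, -1.632, -1.697, -1.756, -1.809, -1.856, -1.897, -1.931, -1.958, -1.978, -1.992, -1.999].
−107·(-2*cos(pi/107)) / ((2)−(-2*cos(pi/107))) = 107*cos(pi/107)/(cos(pi/107) + 1) = ϑ(G).
ϑ(G) ≈ 53.48846843.
α=53, χ(Ḡ)=54; ϑ=107*cos(pi/107)/(cos(pi/107) + 1) lies between (both strict).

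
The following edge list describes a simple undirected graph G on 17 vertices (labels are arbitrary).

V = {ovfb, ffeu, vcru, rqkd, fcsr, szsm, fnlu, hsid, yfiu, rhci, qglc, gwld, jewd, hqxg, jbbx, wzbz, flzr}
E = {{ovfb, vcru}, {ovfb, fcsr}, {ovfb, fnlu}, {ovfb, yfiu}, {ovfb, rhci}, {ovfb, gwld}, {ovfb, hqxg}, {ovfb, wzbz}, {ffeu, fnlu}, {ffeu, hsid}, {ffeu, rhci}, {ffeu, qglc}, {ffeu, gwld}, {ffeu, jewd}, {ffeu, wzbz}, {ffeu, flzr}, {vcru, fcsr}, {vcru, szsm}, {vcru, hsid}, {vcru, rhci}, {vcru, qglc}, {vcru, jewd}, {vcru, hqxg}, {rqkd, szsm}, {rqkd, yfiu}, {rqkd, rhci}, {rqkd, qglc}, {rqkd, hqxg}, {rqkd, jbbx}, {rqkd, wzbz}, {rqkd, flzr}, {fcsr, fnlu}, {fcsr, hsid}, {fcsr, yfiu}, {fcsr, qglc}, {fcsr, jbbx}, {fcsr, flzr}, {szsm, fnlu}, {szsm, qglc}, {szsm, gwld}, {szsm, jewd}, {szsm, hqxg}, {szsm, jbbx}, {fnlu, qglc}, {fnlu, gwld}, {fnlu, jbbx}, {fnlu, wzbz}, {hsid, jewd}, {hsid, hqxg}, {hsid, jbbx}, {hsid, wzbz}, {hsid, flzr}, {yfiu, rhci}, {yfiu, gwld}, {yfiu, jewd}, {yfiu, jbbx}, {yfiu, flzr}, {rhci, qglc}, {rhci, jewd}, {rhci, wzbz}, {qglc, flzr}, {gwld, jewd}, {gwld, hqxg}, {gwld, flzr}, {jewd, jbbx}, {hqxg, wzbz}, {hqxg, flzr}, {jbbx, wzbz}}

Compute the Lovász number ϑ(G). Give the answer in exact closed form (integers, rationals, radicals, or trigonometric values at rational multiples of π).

sqrt(17)

deg(qglc) = 8; N(qglc) = {ffeu, vcru, rqkd, fcsr, szsm, fnlu, rhci, flzr}.
N(ffeu) = {fnlu, hsid, rhci, qglc, gwld, jewd, wzbz, flzr}, |N(ffeu)| = 8.
Vertex jbbx has 8 neighbors: rqkd, fcsr, szsm, fnlu, hsid, yfiu, jewd, wzbz.
deg(vcru) = 8; N(vcru) = {ovfb, fcsr, szsm, hsid, rhci, qglc, jewd, hqxg}.
deg(v) = 8 for all v (|V|=17); Paley(17): SR with (k,λ,μ)=(8,3,4).
A has 3 distinct eigenvalues ≈ [8.0, 1.561553, -2.561553].
With N=17: ϑ(G) = 17·(-(-sqrt(17)/2 - 1/2))/(8−(-sqrt(17)/2 - 1/2)) = sqrt(17).
ϑ(G) ≈ 4.1231056.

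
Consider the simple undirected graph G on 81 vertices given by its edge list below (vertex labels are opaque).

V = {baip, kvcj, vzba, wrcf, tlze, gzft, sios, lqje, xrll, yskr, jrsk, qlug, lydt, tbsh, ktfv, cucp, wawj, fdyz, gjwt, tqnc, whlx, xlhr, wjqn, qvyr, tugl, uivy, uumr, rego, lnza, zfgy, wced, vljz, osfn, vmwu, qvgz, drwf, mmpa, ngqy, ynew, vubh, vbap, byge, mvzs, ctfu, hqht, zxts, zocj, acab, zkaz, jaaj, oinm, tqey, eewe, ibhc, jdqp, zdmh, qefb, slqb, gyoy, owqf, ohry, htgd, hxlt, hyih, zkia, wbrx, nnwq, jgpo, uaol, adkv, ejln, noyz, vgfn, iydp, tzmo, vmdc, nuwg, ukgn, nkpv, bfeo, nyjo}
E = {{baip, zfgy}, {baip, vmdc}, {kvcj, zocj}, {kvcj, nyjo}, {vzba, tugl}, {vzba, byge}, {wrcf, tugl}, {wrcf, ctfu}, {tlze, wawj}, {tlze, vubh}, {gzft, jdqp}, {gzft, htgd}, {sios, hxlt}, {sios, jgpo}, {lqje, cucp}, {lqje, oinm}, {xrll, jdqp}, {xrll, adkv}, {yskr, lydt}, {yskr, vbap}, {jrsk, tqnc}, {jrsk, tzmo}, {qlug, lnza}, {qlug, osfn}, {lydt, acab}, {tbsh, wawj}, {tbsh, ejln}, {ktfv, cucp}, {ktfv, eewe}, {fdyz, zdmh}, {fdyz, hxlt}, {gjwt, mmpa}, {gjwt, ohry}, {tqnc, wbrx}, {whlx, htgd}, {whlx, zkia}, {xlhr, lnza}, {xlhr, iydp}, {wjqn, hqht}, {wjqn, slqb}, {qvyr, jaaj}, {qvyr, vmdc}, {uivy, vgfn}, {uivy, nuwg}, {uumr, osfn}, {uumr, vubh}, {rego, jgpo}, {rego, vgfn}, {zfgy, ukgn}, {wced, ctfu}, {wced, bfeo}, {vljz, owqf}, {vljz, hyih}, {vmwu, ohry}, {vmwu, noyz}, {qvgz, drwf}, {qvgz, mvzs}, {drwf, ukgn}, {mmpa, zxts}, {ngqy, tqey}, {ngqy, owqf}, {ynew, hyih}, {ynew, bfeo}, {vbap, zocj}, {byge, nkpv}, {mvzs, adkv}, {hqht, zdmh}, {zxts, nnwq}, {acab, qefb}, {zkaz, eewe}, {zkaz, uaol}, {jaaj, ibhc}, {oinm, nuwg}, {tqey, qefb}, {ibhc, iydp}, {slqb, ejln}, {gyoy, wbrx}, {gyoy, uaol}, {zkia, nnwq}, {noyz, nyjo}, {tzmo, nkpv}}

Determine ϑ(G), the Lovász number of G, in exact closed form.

81*cos(pi/81)/(cos(pi/81) + 1)

N(nnwq) = {zxts, zkia}, |N(nnwq)| = 2.
deg(vzba) = 2; N(vzba) = {tugl, byge}.
deg(adkv) = 2; N(adkv) = {xrll, mvzs}.
deg(vbap) = 2; N(vbap) = {yskr, zocj}.
Regular of degree 2 on 81 vertices: connected 2-regular on 81 ⇒ C_{81}.
Distinct eigenvalues (to 3 d.p.): [2.0, 1.994, 1.976, 1.946, 1.904, 1.851, 1.787, 1.712, 1.627, 1.532, 1.428, 1.315, 1.194, 1.066, 0.932, 0.792, 0.647, 0.499, 0.347, 0.194, 0.039, -0.116, -0.271, -0.423, -0.574, -0.72, -0.863, -1.0, -1.131, -1.256, -1.372, -1.481, -1.581, -1.671, -1.751, -1.821, -1.879, -1.927, -1.963, -1.986, -1.998].
Lovász (edge-transitive): ϑ = −81·(-2*cos(pi/81))/((2)−(-2*cos(pi/81))) = 81*cos(pi/81)/(cos(pi/81) + 1).
Numerically 40.484765310.
α=40, χ(Ḡ)=41; ϑ=81*cos(pi/81)/(cos(pi/81) + 1) lies between (both strict).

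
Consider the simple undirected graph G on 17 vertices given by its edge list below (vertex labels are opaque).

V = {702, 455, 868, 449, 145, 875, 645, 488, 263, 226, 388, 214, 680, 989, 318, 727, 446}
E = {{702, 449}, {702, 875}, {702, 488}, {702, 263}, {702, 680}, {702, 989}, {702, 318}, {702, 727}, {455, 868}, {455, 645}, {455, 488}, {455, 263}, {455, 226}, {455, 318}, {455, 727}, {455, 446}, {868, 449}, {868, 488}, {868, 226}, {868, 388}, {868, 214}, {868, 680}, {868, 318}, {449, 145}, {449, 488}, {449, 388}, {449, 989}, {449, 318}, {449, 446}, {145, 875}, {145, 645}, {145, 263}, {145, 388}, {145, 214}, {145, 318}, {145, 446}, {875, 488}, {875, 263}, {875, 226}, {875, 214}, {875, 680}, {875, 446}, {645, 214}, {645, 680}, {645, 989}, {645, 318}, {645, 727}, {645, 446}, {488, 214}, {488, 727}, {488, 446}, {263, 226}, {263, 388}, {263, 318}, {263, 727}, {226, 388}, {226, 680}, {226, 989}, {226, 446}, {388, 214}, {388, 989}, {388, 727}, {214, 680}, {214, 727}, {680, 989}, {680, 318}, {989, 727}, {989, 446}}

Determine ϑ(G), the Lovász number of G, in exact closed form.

sqrt(17)

Vertex 727 has 8 neighbors: 702, 455, 645, 488, 263, 388, 214, 989.
Vertex 318 has 8 neighbors: 702, 455, 868, 449, 145, 645, 263, 680.
deg(868) = 8; N(868) = {455, 449, 488, 226, 388, 214, 680, 318}.
deg(145) = 8; N(145) = {449, 875, 645, 263, 388, 214, 318, 446}.
Every vertex has degree 8 (N=17); Paley(17): SR with (k,λ,μ)=(8,3,4).
Distinct eigenvalues (to 3 d.p.): [8.0, 1.562, -2.562].
λ_max=8, λ_min=-sqrt(17)/2 - 1/2; ϑ = −17·λ_min/(λ_max−λ_min) = sqrt(17).
≈ 4.1231 (to 4 d.p.).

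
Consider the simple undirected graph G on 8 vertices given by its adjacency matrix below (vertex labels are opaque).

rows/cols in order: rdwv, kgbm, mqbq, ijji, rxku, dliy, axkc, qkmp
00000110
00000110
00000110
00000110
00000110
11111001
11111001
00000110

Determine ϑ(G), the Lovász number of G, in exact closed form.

6

Vertex qkmp has 2 neighbors: dliy, axkc.
N(rxku) = {dliy, axkc}, |N(rxku)| = 2.
deg(dliy) = 6; N(dliy) = {rdwv, kgbm, mqbq, ijji, rxku, qkmp}.
deg(rdwv) = 2; N(rdwv) = {dliy, axkc}.
Complete 2-partite, parts [6, 2]: perfect, ϑ = α = 6.
≈ 6.00000000 (to 8 d.p.).
α=6, χ(Ḡ)=6; ϑ=6 lies between (collapsed).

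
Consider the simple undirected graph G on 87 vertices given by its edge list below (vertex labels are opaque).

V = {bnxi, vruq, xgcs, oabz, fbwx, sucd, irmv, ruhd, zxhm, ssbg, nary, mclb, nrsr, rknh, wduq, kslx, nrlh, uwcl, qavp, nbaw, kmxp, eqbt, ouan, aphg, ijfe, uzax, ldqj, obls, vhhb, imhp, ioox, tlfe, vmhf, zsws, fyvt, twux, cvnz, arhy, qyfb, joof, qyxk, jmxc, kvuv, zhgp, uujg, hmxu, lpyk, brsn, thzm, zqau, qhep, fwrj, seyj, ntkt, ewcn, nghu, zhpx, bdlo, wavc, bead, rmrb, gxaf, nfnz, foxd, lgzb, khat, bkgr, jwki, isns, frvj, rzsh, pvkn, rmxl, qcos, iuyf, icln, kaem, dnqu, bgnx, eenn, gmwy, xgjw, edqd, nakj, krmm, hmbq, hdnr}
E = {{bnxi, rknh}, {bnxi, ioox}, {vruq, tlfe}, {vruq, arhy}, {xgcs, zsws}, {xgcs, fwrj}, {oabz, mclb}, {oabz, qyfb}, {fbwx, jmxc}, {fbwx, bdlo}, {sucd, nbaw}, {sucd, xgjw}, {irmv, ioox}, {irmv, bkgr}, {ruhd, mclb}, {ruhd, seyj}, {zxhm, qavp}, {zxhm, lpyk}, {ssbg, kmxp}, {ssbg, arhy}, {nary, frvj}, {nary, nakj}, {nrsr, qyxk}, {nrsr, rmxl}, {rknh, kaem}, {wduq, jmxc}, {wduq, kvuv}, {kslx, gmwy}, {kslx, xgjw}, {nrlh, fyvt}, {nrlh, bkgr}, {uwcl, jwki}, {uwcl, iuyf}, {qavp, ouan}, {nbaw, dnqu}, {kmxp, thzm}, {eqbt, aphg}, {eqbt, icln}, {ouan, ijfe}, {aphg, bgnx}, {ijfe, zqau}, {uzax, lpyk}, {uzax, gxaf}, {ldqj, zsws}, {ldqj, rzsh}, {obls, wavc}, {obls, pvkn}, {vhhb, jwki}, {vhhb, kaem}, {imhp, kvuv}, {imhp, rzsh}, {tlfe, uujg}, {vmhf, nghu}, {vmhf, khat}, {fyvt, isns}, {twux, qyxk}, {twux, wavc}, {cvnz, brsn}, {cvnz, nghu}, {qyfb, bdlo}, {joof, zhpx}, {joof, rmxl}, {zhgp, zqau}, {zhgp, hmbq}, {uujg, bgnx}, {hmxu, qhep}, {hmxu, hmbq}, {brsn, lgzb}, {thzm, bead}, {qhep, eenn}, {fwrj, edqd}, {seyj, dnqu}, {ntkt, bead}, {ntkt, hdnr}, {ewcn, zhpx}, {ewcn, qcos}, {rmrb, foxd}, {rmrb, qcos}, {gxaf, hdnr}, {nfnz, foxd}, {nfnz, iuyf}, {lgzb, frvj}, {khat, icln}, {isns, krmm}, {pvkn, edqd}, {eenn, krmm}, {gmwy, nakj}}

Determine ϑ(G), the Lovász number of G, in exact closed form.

87*cos(pi/87)/(cos(pi/87) + 1)

Vertex hmbq has 2 neighbors: zhgp, hmxu.
deg(lpyk) = 2; N(lpyk) = {zxhm, uzax}.
deg(jwki) = 2; N(jwki) = {uwcl, vhhb}.
Vertex eenn has 2 neighbors: qhep, krmm.
Regular of degree 2 on 87 vertices: connected 2-regular on 87 ⇒ C_{87}.
Distinct eigenvalues (to 4 d.p.): [2.0, 1.9948, 1.9792, 1.9532, 1.9171, 1.871, 1.8152, 1.7498, 1.6754, 1.5922, 1.5007, 1.4014, 1.2948, 1.1814, 1.0619, 0.9368, 0.8069, 0.6727, 0.5351, 0.3946, 0.2521, 0.1083, -0.0361, -0.1803, -0.3236, -0.4651, -0.6043, -0.7403, -0.8724, -1.0, -1.1224, -1.2389, -1.349, -1.452, -1.5475, -1.6348, -1.7137, -1.7836, -1.8443, -1.8953, -1.9364, -1.9675, -1.9883, -1.9987].
−87·(-2*cos(pi/87)) / ((2)−(-2*cos(pi/87))) = 87*cos(pi/87)/(cos(pi/87) + 1) = ϑ(G).
≈ 43.4858165 (to 7 d.p.).
Sandwich: α(G)=43 ≤ ϑ(G)=87*cos(pi/87)/(cos(pi/87) + 1) ≤ χ(Ḡ)=44 (both strict).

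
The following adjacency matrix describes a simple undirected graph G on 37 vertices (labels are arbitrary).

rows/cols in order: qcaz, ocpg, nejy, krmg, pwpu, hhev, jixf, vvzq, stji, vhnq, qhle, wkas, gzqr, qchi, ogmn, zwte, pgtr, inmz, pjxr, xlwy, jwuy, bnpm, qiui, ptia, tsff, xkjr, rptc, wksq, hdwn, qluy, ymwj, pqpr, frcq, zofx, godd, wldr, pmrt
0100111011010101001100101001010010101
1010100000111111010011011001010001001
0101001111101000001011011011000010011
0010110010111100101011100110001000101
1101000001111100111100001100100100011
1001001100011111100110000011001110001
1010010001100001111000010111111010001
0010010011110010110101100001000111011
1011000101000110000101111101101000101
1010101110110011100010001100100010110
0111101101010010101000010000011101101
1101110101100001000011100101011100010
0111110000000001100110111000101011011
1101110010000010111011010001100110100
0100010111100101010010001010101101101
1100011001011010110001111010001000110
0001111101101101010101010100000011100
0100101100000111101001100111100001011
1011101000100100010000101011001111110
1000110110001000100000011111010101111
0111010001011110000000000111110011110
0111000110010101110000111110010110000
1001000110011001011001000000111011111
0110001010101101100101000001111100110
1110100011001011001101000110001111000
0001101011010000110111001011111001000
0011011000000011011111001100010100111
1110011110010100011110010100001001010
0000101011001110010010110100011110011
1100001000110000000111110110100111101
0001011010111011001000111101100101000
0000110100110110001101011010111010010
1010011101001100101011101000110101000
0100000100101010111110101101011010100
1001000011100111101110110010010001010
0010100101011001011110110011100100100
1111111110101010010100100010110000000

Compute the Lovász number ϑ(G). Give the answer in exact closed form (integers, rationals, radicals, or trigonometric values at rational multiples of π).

N(ogmn) = {ocpg, hhev, vvzq, stji, vhnq, qhle, qchi, zwte, inmz, jwuy, tsff, rptc, hdwn, ymwj, pqpr, zofx, godd, pmrt}, |N(ogmn)| = 18.
deg(pjxr) = 18; N(pjxr) = {qcaz, nejy, krmg, pwpu, jixf, qhle, qchi, inmz, qiui, tsff, rptc, wksq, ymwj, pqpr, frcq, zofx, godd, wldr}.
Vertex jixf has 18 neighbors: qcaz, nejy, hhev, vhnq, qhle, zwte, pgtr, inmz, pjxr, ptia, xkjr, rptc, wksq, hdwn, qluy, ymwj, frcq, pmrt.
N(pgtr) = {krmg, pwpu, hhev, jixf, vvzq, vhnq, qhle, gzqr, qchi, zwte, inmz, xlwy, bnpm, ptia, xkjr, frcq, zofx, godd}, |N(pgtr)| = 18.
deg(v) = 18 for all v (|V|=37); strongly regular (37,18,8,9).
A has 3 distinct eigenvalues ≈ [18.0, 2.541381, -3.541381].
With N=37: ϑ(G) = 37·(-(-sqrt(37)/2 - 1/2))/(18−(-sqrt(37)/2 - 1/2)) = sqrt(37).
≈ 6.0828 (to 4 d.p.).

sqrt(37)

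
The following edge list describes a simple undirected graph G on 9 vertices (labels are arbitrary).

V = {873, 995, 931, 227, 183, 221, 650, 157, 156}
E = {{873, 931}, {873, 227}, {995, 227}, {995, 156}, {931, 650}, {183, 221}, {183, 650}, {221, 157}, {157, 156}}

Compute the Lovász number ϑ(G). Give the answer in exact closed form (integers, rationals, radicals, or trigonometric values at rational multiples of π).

9*cos(pi/9)/(cos(pi/9) + 1)

Vertex 221 has 2 neighbors: 183, 157.
N(157) = {221, 156}, |N(157)| = 2.
N(995) = {227, 156}, |N(995)| = 2.
N(183) = {221, 650}, |N(183)| = 2.
2-regular, N=9; connected 2-regular on 9 ⇒ C_{9}.
The 5 distinct eigenvalues: [2.0, 1.532089, 0.347296, -1.0, -1.879385].
λ_max=2, λ_min=-2*cos(pi/9); ϑ = −9·λ_min/(λ_max−λ_min) = 9*cos(pi/9)/(cos(pi/9) + 1).
= 4.36008958… (decimal).
Check 4 ≤ 9*cos(pi/9)/(cos(pi/9) + 1) ≤ 5: both strict.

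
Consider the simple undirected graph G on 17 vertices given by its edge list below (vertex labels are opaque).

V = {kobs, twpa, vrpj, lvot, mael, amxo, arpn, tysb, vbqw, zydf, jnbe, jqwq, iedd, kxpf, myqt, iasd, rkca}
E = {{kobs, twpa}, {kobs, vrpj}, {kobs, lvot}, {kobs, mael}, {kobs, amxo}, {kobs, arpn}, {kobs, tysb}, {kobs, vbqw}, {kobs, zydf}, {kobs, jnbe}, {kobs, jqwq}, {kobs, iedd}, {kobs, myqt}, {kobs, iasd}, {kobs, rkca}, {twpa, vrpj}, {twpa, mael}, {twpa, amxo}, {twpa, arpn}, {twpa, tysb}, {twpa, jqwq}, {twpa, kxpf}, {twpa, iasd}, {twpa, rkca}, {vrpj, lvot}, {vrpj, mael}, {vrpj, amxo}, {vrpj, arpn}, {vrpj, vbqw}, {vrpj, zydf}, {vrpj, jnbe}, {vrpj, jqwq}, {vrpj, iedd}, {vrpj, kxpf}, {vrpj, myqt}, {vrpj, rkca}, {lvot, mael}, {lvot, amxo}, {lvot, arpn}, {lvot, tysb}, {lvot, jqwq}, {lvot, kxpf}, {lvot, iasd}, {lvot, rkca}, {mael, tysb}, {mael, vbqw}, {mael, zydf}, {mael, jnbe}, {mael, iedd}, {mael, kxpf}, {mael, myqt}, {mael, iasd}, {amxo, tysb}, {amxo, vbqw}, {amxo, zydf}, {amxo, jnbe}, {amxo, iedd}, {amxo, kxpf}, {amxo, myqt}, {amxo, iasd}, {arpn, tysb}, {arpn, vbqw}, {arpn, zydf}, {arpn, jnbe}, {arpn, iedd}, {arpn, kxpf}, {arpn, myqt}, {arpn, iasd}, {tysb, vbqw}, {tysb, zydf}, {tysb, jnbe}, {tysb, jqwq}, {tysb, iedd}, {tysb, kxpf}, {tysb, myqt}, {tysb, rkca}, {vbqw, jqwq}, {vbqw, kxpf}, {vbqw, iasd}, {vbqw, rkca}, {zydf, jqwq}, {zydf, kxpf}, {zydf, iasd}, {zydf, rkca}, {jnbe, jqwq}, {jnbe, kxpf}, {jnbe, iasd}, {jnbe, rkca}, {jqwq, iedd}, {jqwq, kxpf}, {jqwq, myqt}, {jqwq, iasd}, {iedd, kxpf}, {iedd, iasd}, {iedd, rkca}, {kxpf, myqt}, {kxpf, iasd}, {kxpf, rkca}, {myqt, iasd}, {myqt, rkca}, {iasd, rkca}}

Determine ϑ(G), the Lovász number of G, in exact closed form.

7

deg(iasd) = 14; N(iasd) = {kobs, twpa, lvot, mael, amxo, arpn, vbqw, zydf, jnbe, jqwq, iedd, kxpf, myqt, rkca}.
Vertex rkca has 12 neighbors: kobs, twpa, vrpj, lvot, tysb, vbqw, zydf, jnbe, iedd, kxpf, myqt, iasd.
N(vbqw) = {kobs, vrpj, mael, amxo, arpn, tysb, jqwq, kxpf, iasd, rkca}, |N(vbqw)| = 10.
N(arpn) = {kobs, twpa, vrpj, lvot, tysb, vbqw, zydf, jnbe, iedd, kxpf, myqt, iasd}, |N(arpn)| = 12.
K_{7,5,3,2} (perfect); ϑ(G) = α(G) = max{7,5,3,2} = 7.
ϑ(G) ≈ 7.000000.
α=7, χ(Ḡ)=7; ϑ=7 lies between (collapsed).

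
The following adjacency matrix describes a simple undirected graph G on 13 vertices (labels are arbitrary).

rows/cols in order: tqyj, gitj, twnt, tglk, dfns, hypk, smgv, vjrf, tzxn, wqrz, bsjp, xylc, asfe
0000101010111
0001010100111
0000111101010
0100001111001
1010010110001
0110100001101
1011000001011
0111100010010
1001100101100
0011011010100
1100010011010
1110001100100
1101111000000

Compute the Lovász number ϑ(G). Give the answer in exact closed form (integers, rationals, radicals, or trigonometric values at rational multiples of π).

Vertex vjrf has 6 neighbors: gitj, twnt, tglk, dfns, tzxn, xylc.
Vertex asfe has 6 neighbors: tqyj, gitj, tglk, dfns, hypk, smgv.
N(xylc) = {tqyj, gitj, twnt, smgv, vjrf, bsjp}, |N(xylc)| = 6.
deg(dfns) = 6; N(dfns) = {tqyj, twnt, hypk, vjrf, tzxn, asfe}.
G on 13 vertices is 6-regular; SR(13,6,2,3) — a Paley graph.
The 3 distinct eigenvalues: [6.0, 1.30278, -2.30278].
Lovász: ϑ = −13(-sqrt(13)/2 - 1/2)/(6+-(-sqrt(13)/2 - 1/2)) = sqrt(13).
Numerically 3.605551275.

sqrt(13)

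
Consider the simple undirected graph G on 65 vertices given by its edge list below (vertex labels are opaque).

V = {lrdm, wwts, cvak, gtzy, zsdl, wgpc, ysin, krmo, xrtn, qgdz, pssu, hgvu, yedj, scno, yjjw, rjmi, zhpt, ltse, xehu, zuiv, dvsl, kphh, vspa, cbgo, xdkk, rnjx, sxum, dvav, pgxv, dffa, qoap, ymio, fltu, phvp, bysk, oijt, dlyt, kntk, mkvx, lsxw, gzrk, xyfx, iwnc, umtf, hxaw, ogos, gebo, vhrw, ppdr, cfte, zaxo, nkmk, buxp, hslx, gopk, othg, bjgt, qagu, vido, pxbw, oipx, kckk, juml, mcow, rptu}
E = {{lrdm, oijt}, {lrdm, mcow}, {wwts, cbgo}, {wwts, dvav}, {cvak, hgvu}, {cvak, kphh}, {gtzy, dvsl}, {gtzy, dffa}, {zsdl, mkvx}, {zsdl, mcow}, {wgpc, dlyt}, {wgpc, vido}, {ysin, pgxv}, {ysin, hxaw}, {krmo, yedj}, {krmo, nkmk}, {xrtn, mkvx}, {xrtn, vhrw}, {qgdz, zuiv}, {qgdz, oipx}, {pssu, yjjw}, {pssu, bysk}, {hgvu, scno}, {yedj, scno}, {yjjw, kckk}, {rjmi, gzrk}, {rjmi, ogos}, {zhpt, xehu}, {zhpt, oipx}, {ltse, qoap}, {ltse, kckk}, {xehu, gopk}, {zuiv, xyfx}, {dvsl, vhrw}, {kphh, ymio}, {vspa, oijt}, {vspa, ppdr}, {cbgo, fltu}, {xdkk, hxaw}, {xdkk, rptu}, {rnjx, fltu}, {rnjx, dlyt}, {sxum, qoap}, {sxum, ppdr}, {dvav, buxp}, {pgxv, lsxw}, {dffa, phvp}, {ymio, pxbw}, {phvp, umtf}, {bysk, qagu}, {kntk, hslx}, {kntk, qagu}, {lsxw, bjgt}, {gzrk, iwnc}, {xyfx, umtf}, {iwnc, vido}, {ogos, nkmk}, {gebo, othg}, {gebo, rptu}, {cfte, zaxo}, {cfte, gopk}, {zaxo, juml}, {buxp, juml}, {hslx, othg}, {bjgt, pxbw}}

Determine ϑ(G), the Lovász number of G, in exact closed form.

N(xehu) = {zhpt, gopk}, |N(xehu)| = 2.
deg(nkmk) = 2; N(nkmk) = {krmo, ogos}.
N(sxum) = {qoap, ppdr}, |N(sxum)| = 2.
N(gopk) = {xehu, cfte}, |N(gopk)| = 2.
G on 65 vertices is 2-regular; connected 2-regular on 65 ⇒ C_{65}.
spec(A) ≈ [2.0, 1.9907, 1.9627, 1.9165, 1.8523, 1.7709, 1.6729, 1.5593, 1.4312, 1.2897, 1.1361, 0.972, 0.7987, 0.618, 0.4316, 0.2411, 0.0483, -0.1449, -0.3367, -0.5254, -0.7092, -0.8864, -1.0553, -1.2143, -1.362, -1.497, -1.618, -1.7239, -1.8137, -1.8866, -1.9419, -1.979, -1.9977] (distinct, 4 d.p.).
With N=65: ϑ(G) = 65·(-(-1)*2*cos(pi/65))/(2−(-2*cos(pi/65))) = 65*cos(pi/65)/(cos(pi/65) + 1).
= 32.4810… (decimal).
α=32, χ(Ḡ)=33; ϑ=65*cos(pi/65)/(cos(pi/65) + 1) lies between (both strict).

65*cos(pi/65)/(cos(pi/65) + 1)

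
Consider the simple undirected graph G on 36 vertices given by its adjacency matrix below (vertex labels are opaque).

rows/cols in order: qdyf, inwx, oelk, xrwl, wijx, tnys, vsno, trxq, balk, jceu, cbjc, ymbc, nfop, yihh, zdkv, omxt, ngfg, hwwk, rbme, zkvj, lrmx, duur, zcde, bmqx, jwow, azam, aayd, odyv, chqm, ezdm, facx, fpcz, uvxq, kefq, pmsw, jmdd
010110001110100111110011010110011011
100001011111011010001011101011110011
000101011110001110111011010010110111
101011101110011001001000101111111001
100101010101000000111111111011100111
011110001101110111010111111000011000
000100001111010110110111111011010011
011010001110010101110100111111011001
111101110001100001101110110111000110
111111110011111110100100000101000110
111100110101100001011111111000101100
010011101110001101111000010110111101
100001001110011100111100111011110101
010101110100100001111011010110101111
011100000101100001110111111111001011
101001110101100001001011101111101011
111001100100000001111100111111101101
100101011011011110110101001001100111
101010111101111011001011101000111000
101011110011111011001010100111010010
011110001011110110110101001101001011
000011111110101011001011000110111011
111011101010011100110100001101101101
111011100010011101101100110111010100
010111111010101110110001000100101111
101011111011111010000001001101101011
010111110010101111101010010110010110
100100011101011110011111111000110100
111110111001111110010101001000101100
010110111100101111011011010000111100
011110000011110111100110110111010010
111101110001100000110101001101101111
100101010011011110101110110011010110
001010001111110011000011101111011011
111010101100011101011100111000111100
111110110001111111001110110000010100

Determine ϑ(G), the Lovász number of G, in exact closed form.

Vertex balk has 21 neighbors: qdyf, inwx, oelk, xrwl, tnys, vsno, trxq, ymbc, nfop, hwwk, rbme, lrmx, duur, zcde, jwow, azam, odyv, chqm, ezdm, kefq, pmsw.
Vertex zcde has 21 neighbors: qdyf, inwx, oelk, wijx, tnys, vsno, balk, cbjc, yihh, zdkv, omxt, rbme, zkvj, duur, aayd, odyv, ezdm, facx, uvxq, kefq, jmdd.
deg(chqm) = 21; N(chqm) = {qdyf, inwx, oelk, xrwl, wijx, vsno, trxq, balk, ymbc, nfop, yihh, zdkv, omxt, ngfg, zkvj, duur, bmqx, aayd, facx, uvxq, kefq}.
deg(kefq) = 21; N(kefq) = {oelk, wijx, balk, jceu, cbjc, ymbc, nfop, yihh, ngfg, hwwk, zcde, bmqx, jwow, aayd, odyv, chqm, ezdm, fpcz, uvxq, pmsw, jmdd}.
21-regular, N=36; Kneser-type, 2-subsets of [9].
The 3 distinct eigenvalues: [21.0, 1.0, -6.0].
−36·(-6) / ((21)−(-6)) = 8 = ϑ(G).
= 8.00000000… (decimal).

8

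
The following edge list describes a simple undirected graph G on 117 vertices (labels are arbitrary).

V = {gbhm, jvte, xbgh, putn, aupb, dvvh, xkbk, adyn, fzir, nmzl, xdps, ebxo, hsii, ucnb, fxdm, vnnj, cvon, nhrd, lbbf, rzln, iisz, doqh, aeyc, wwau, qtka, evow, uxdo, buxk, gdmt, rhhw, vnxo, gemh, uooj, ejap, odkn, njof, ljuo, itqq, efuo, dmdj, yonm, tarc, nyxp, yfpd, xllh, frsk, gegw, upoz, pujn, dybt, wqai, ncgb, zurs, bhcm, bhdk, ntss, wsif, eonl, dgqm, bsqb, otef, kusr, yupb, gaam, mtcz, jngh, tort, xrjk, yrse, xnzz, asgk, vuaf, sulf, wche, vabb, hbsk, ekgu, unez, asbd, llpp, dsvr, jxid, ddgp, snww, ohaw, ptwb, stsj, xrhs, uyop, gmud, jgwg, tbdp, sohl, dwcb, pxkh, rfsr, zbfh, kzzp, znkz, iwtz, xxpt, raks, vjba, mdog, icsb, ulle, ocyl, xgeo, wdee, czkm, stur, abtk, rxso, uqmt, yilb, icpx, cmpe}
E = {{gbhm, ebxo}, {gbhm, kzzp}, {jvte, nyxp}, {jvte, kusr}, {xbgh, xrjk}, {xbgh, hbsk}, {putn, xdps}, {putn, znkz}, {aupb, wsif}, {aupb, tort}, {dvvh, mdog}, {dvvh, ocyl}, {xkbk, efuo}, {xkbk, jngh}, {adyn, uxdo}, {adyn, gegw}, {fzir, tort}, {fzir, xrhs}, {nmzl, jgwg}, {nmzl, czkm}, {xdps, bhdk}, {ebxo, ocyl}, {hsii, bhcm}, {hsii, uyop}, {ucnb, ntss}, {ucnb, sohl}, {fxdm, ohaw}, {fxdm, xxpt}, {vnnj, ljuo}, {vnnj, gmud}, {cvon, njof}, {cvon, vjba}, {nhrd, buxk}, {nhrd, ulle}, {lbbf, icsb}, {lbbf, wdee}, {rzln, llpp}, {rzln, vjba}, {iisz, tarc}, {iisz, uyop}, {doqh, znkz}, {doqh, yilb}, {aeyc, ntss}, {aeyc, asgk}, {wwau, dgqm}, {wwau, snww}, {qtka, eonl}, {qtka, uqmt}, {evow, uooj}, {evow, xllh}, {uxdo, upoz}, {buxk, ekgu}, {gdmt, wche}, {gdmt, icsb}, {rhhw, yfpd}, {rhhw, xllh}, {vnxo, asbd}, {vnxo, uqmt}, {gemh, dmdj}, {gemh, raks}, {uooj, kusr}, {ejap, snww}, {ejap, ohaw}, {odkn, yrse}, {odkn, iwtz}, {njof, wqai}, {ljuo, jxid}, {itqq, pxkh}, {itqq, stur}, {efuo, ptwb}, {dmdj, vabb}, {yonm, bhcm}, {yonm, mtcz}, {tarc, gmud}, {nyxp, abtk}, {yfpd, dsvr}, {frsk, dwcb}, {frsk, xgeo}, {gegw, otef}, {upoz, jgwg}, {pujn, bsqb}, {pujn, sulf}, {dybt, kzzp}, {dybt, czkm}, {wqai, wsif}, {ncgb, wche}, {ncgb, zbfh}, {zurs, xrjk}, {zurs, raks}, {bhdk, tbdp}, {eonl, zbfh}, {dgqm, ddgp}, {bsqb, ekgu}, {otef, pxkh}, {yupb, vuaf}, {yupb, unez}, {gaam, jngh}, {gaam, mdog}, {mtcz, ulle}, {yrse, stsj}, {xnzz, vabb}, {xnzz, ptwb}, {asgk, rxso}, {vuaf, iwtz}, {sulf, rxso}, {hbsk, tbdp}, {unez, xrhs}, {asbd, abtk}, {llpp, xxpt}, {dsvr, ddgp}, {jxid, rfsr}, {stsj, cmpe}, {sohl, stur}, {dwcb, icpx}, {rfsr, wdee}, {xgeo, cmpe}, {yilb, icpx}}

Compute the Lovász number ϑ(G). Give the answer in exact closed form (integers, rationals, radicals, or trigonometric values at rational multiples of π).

Vertex dybt has 2 neighbors: kzzp, czkm.
Vertex cmpe has 2 neighbors: stsj, xgeo.
Vertex frsk has 2 neighbors: dwcb, xgeo.
deg(icpx) = 2; N(icpx) = {dwcb, yilb}.
Regular of degree 2 on 117 vertices: connected 2-regular on 117 ⇒ C_{117}.
A has 59 distinct eigenvalues ≈ [2.0, 1.997117, 1.988475, 1.974101, 1.954034, 1.928333, 1.897073, 1.860343, 1.818249, 1.770912, 1.71847, 1.661072, 1.598886, 1.532089, 1.460875, 1.385449, 1.306028, 1.222842, 1.136129, 1.046142, 0.953137, 0.857385, 0.759161, 0.658748, 0.556435, 0.452518, 0.347296, 0.241073, 0.134155, 0.02685, -0.080532, -0.187682, -0.294291, -0.400051, -0.504658, -0.60781, -0.70921, -0.808564, -0.905588, -1.0, -1.091529, -1.179911, -1.264891, -1.346224, -1.423675, -1.497021, -1.566052, -1.630567, -1.69038, -1.74532, -1.795227, -1.839959, -1.879385, -1.913393, -1.941884, -1.964775, -1.982002, -1.993515, -1.999279].
λ_max=2, λ_min=-2*cos(pi/117); ϑ = −117·λ_min/(λ_max−λ_min) = 117*cos(pi/117)/(cos(pi/117) + 1).
= 58.4895… (decimal).
Sandwich: α(G)=58 ≤ ϑ(G)=117*cos(pi/117)/(cos(pi/117) + 1) ≤ χ(Ḡ)=59 (both strict).

117*cos(pi/117)/(cos(pi/117) + 1)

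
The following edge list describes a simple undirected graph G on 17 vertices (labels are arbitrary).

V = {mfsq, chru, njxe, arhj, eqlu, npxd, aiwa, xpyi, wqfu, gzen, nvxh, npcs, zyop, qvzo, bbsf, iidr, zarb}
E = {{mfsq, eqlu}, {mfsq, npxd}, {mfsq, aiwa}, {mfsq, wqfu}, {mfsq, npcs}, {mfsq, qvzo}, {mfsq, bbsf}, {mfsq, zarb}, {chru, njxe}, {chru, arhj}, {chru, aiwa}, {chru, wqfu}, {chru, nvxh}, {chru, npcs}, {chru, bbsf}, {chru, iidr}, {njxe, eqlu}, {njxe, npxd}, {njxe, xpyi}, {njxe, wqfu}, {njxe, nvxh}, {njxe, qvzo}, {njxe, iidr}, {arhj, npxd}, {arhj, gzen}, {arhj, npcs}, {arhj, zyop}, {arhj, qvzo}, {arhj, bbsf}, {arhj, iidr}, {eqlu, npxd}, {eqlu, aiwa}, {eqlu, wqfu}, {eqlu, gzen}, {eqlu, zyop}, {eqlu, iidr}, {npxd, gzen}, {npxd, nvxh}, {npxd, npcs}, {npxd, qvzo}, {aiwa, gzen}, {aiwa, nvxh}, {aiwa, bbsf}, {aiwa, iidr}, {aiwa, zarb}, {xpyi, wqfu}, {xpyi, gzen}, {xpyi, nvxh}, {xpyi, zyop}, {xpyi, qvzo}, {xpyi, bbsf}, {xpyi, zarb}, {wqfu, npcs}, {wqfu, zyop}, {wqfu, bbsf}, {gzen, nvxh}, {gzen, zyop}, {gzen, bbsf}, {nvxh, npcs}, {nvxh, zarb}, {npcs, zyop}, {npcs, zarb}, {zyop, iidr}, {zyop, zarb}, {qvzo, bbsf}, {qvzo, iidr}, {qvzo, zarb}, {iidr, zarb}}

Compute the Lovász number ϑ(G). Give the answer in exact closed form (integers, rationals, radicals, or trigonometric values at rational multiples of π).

sqrt(17)

Vertex gzen has 8 neighbors: arhj, eqlu, npxd, aiwa, xpyi, nvxh, zyop, bbsf.
N(njxe) = {chru, eqlu, npxd, xpyi, wqfu, nvxh, qvzo, iidr}, |N(njxe)| = 8.
deg(npcs) = 8; N(npcs) = {mfsq, chru, arhj, npxd, wqfu, nvxh, zyop, zarb}.
Vertex eqlu has 8 neighbors: mfsq, njxe, npxd, aiwa, wqfu, gzen, zyop, iidr.
8-regular, N=17; Paley(17): SR with (k,λ,μ)=(8,3,4).
A has 3 distinct eigenvalues ≈ [8.0, 1.562, -2.562].
Lovász: ϑ = −17(-sqrt(17)/2 - 1/2)/(8+-(-sqrt(17)/2 - 1/2)) = sqrt(17).
Numerically 4.123105626.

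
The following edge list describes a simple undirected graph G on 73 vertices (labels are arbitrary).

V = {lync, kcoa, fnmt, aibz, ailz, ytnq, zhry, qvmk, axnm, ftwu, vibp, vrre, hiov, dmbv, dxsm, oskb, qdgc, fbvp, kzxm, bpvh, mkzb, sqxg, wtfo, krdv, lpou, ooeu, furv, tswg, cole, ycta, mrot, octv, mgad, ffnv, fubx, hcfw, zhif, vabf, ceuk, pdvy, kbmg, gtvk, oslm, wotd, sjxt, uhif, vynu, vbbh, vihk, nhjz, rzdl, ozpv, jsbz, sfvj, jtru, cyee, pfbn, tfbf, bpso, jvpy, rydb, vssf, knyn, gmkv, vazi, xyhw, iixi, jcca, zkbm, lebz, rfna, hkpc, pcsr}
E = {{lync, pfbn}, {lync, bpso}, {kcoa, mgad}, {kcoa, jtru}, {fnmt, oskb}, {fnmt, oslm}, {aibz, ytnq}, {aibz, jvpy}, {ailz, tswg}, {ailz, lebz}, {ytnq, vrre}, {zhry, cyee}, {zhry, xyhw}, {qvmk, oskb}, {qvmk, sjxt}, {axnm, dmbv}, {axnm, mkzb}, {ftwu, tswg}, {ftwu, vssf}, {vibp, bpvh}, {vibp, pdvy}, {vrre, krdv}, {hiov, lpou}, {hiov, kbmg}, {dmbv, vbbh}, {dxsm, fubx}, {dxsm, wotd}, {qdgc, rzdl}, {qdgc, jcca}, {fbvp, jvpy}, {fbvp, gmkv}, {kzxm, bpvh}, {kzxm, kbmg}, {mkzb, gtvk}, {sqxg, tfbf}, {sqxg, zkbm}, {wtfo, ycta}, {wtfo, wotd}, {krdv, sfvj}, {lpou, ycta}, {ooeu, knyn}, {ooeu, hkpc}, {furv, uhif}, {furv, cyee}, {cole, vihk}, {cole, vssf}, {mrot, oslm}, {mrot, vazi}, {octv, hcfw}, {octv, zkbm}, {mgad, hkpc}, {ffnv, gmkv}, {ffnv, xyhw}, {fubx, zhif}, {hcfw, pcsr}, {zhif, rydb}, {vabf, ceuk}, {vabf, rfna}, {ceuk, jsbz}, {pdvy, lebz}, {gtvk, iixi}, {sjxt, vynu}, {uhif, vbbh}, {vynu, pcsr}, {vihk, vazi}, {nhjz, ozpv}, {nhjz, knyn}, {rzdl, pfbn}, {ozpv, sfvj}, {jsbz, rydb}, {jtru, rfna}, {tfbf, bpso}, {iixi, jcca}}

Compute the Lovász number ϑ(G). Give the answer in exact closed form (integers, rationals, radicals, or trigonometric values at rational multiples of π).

N(lebz) = {ailz, pdvy}, |N(lebz)| = 2.
Vertex vrre has 2 neighbors: ytnq, krdv.
N(kzxm) = {bpvh, kbmg}, |N(kzxm)| = 2.
deg(oskb) = 2; N(oskb) = {fnmt, qvmk}.
Every vertex has degree 2 (N=73); the odd cycle C_{73}.
A has 37 distinct eigenvalues ≈ [2.0, 1.9926, 1.97044, 1.9337, 1.88263, 1.81764, 1.73918, 1.64785, 1.54431, 1.42935, 1.3038, 1.1686, 1.02474, 0.8733, 0.7154, 0.55219, 0.3849, 0.21476, 0.04303, -0.12902, -0.30011, -0.46898, -0.63438, -0.79509, -0.9499, -1.09769, -1.23734, -1.36784, -1.48821, -1.59756, -1.69508, -1.78006, -1.85185, -1.90993, -1.95388, -1.98335, -1.99815].
ϑ = −N·λ_min/(λ_max−λ_min) = −73·(-2*cos(pi/73))/(2−(-2*cos(pi/73))) = 73*cos(pi/73)/(cos(pi/73) + 1).
ϑ(G) ≈ 36.4831.
Check 36 ≤ 73*cos(pi/73)/(cos(pi/73) + 1) ≤ 37: both strict.

73*cos(pi/73)/(cos(pi/73) + 1)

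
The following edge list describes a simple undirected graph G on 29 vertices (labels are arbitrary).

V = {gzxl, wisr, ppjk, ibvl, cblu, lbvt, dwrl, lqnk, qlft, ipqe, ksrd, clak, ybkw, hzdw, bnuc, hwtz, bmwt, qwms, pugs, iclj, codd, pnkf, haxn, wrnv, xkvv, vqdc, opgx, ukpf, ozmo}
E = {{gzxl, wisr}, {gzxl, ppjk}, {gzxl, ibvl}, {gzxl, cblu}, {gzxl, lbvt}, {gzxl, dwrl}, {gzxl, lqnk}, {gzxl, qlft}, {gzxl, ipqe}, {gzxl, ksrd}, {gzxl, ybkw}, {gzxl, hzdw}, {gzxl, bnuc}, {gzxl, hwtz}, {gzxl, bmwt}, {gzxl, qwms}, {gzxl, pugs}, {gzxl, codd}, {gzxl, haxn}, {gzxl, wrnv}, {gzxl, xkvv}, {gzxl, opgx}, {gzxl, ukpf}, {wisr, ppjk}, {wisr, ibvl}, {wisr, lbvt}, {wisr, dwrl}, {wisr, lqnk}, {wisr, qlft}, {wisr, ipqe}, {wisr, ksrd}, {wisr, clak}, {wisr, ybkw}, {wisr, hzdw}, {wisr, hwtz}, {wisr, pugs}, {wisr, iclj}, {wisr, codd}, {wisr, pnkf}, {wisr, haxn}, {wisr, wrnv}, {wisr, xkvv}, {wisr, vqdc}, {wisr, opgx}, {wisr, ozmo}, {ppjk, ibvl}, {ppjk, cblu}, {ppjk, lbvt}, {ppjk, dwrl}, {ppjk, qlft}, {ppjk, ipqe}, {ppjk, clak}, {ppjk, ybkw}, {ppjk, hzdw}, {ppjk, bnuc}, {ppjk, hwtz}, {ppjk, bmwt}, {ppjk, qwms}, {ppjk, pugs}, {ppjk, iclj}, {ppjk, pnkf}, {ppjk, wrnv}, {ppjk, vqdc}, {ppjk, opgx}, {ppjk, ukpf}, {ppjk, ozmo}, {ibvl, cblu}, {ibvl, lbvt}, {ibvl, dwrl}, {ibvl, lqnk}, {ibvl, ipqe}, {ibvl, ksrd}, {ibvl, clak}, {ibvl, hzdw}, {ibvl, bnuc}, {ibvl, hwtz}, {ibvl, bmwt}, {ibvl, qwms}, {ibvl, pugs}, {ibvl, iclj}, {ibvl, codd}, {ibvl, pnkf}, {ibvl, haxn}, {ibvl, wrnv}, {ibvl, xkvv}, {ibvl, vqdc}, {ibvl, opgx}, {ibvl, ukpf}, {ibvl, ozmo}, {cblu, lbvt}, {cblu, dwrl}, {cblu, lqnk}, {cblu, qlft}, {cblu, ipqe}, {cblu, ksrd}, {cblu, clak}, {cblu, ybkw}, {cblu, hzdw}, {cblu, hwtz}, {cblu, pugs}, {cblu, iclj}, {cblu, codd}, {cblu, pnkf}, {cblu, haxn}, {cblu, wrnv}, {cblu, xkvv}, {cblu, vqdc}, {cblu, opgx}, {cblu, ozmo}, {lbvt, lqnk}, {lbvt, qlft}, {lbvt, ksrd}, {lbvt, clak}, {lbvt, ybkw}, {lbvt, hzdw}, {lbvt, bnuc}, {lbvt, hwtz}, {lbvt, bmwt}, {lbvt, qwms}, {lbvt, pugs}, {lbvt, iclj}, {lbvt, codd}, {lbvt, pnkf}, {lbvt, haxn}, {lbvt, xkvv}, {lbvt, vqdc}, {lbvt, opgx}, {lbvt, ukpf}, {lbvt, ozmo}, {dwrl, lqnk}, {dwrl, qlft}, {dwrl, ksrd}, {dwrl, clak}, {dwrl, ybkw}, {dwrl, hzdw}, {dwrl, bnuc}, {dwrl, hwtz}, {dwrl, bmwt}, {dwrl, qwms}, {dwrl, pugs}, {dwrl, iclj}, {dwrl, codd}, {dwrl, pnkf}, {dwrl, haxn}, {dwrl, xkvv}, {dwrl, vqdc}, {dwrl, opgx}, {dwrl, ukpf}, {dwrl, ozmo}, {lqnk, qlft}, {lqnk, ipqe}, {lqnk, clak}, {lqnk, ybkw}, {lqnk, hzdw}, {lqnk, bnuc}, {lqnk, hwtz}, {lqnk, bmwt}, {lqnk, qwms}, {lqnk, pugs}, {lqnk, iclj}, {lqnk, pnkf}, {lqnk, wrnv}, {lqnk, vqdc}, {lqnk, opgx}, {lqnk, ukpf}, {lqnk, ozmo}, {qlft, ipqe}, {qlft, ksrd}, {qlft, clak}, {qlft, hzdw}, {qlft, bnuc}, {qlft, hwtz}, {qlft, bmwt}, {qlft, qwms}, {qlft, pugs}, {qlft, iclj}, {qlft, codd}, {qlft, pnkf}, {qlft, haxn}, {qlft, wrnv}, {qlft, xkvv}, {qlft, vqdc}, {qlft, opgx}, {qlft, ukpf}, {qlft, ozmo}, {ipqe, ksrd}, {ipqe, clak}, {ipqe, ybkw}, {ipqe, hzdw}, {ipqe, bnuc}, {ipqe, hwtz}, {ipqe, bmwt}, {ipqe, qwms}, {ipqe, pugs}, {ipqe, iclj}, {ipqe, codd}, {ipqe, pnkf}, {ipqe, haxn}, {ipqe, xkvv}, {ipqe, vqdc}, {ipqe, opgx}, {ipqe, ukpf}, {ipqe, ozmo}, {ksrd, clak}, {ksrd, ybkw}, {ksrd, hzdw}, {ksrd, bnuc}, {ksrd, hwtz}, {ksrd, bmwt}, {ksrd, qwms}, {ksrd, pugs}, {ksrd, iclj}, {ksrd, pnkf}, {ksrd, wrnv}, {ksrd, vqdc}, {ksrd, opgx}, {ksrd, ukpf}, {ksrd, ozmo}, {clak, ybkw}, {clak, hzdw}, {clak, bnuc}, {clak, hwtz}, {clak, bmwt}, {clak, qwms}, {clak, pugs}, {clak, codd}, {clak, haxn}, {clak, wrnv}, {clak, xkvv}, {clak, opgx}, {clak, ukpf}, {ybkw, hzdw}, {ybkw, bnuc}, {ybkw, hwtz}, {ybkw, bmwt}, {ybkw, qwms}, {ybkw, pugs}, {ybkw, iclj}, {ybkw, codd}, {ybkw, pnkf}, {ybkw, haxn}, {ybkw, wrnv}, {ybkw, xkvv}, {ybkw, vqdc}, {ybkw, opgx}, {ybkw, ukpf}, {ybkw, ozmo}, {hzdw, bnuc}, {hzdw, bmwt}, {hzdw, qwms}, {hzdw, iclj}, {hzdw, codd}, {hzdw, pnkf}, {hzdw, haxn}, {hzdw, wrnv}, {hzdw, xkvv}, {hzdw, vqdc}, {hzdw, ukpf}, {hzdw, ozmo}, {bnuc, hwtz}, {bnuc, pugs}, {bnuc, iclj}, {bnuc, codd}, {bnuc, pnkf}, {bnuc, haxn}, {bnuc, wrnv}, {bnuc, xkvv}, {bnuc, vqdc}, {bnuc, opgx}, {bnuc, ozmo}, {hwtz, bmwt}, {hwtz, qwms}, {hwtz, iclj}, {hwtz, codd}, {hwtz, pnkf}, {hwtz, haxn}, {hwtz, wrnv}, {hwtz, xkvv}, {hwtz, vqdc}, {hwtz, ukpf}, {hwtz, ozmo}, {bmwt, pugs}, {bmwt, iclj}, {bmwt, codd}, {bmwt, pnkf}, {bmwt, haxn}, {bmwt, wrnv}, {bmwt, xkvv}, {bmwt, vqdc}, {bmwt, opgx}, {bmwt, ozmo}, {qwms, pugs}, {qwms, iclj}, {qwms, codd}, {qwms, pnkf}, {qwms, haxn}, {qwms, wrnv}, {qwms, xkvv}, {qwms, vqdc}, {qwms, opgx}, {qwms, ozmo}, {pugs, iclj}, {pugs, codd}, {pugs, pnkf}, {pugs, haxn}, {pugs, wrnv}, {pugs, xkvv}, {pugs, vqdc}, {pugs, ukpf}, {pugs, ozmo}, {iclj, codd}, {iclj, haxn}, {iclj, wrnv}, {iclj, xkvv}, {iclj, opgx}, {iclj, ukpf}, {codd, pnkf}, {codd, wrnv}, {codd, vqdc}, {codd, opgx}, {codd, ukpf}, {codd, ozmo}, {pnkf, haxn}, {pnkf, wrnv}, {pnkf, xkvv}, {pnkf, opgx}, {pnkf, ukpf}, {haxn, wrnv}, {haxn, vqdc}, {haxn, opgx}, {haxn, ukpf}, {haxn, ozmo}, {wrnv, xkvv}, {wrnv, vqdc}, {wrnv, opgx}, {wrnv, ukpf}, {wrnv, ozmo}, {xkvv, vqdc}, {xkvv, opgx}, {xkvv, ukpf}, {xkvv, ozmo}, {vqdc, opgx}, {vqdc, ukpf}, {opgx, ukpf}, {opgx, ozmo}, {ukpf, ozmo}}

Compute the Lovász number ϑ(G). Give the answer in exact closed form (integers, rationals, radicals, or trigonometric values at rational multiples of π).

Vertex ibvl has 26 neighbors: gzxl, wisr, ppjk, cblu, lbvt, dwrl, lqnk, ipqe, ksrd, clak, hzdw, bnuc, hwtz, bmwt, qwms, pugs, iclj, codd, pnkf, haxn, wrnv, xkvv, vqdc, opgx, ukpf, ozmo.
deg(lqnk) = 23; N(lqnk) = {gzxl, wisr, ibvl, cblu, lbvt, dwrl, qlft, ipqe, clak, ybkw, hzdw, bnuc, hwtz, bmwt, qwms, pugs, iclj, pnkf, wrnv, vqdc, opgx, ukpf, ozmo}.
deg(opgx) = 25; N(opgx) = {gzxl, wisr, ppjk, ibvl, cblu, lbvt, dwrl, lqnk, qlft, ipqe, ksrd, clak, ybkw, bnuc, bmwt, qwms, iclj, codd, pnkf, haxn, wrnv, xkvv, vqdc, ukpf, ozmo}.
N(vqdc) = {wisr, ppjk, ibvl, cblu, lbvt, dwrl, lqnk, qlft, ipqe, ksrd, ybkw, hzdw, bnuc, hwtz, bmwt, qwms, pugs, codd, haxn, wrnv, xkvv, opgx, ukpf}, |N(vqdc)| = 23.
Complete 6-partite, parts [6, 6, 6, 4, 4, 3]: perfect, ϑ = α = 6.
Numerically 6.00000.
Sandwich: α(G)=6 ≤ ϑ(G)=6 ≤ χ(Ḡ)=6 (collapsed).

6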